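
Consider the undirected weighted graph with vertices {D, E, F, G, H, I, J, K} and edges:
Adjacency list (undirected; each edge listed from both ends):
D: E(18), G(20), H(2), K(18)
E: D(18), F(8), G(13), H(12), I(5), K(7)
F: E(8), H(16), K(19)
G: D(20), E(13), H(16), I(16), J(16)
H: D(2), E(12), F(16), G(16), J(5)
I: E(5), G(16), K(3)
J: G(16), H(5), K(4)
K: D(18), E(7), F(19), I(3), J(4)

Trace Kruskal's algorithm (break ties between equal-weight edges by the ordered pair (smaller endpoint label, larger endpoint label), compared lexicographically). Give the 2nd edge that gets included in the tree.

Kruskal's algorithm — process edges by increasing weight (ties by edge label):
D H (2): add — endpoints in different components.
I K (3): add — endpoints in different components.
J K (4): add — endpoints in different components.
E I (5): add — endpoints in different components.
H J (5): add — endpoints in different components.
E K (7): skip — E and K already connected.
E F (8): add — endpoints in different components.
E H (12): skip — E and H already connected.
E G (13): add — endpoints in different components.
The 2nd edge added is I K.

I-K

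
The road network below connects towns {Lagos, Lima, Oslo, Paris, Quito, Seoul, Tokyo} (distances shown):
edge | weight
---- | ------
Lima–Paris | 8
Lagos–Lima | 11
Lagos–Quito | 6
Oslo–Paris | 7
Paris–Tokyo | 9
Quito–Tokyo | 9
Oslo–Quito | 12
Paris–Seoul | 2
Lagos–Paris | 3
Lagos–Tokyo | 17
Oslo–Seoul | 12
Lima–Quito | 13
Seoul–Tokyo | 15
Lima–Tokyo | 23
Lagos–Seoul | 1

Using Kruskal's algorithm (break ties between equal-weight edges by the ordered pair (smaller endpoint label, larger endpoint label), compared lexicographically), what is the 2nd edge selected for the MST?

Sort edges by weight, then run Kruskal:
Lagos–Seoul (1): add — endpoints in different components.
Paris–Seoul (2): add — endpoints in different components.
Lagos–Paris (3): skip — Lagos and Paris already connected.
Lagos–Quito (6): add — endpoints in different components.
Oslo–Paris (7): add — endpoints in different components.
Lima–Paris (8): add — endpoints in different components.
Paris–Tokyo (9): add — endpoints in different components.
The 2nd edge added is Paris–Seoul.

Paris-Seoul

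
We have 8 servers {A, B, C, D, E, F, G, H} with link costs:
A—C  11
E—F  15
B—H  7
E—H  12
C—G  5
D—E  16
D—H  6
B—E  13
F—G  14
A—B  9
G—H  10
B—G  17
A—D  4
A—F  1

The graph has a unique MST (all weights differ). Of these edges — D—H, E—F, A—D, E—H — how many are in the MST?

3

Kruskal: consider edges lightest-first.
A—F (1): add — endpoints in different components.
A—D (4): add — endpoints in different components.
C—G (5): add — endpoints in different components.
D—H (6): add — endpoints in different components.
B—H (7): add — endpoints in different components.
A—B (9): skip — A and B already connected.
G—H (10): add — endpoints in different components.
A—C (11): skip — A and C already connected.
E—H (12): add — endpoints in different components.
MST edge set: {A—F, A—D, C—G, D—H, B—H, G—H, E—H}.
Of the listed edges, {D—H, A—D, E—H} are in the MST → 3.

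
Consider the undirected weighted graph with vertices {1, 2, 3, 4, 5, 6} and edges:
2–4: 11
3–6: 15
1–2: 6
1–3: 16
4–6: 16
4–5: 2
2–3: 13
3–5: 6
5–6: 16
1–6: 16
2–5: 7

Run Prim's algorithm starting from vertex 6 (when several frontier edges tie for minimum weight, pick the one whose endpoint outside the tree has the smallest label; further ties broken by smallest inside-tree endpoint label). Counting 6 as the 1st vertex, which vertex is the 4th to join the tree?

Prim, starting at 6.
Step 1: frontier [3–6 15, 1–6 16, 4–6 16, 5–6 16] → take 3–6 (15); add 3.
Step 2: frontier [3–5 6, 2–3 13, 1–3 16, 1–6 16, 4–6 16, 5–6 16] → take 3–5 (6); add 5.
Step 3: frontier [2–3 13, 1–3 16, 4–5 2, 2–5 7, 1–6 16, 4–6 16] → take 4–5 (2); add 4.
Step 4: frontier [2–3 13, 1–3 16, 2–4 11, 2–5 7, 1–6 16] → take 2–5 (7); add 2.
Step 5: frontier [1–2 6, 1–3 16, 1–6 16] → take 1–2 (6); add 1.
Vertex order: 6, 3, 5, 4, 2, 1. The 4th vertex is 4.

4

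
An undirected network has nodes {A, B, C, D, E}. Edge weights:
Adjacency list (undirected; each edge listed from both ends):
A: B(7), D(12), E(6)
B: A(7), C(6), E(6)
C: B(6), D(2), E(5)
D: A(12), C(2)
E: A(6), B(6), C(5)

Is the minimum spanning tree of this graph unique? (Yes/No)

Sort edges by weight, then run Kruskal:
C D (2): add. Components now {A} {B} {C,D} {E}
C E (5): add. Components now {A} {B} {C,D,E}
A E (6): add. Components now {A,C,D,E} {B}
B C (6): add. Components now {A,B,C,D,E}
Non-tree edge B E has weight 6, equal to the heaviest edge on its tree cycle — swapping gives another MST of the same weight. Not unique.

No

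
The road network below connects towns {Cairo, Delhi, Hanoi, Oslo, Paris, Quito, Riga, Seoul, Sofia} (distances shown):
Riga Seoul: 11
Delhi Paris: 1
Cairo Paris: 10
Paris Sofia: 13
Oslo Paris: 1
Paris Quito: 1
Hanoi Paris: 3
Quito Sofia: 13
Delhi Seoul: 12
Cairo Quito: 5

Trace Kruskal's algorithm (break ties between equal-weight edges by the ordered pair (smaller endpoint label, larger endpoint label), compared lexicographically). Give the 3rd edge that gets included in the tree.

Paris-Quito

Kruskal: consider edges lightest-first.
Delhi Paris (1): add — endpoints in different components.
Oslo Paris (1): add — endpoints in different components.
Paris Quito (1): add — endpoints in different components.
Hanoi Paris (3): add — endpoints in different components.
Cairo Quito (5): add — endpoints in different components.
Cairo Paris (10): skip — Paris and Cairo already connected.
Riga Seoul (11): add — endpoints in different components.
Delhi Seoul (12): add — endpoints in different components.
Paris Sofia (13): add — endpoints in different components.
The 3rd edge added is Paris Quito.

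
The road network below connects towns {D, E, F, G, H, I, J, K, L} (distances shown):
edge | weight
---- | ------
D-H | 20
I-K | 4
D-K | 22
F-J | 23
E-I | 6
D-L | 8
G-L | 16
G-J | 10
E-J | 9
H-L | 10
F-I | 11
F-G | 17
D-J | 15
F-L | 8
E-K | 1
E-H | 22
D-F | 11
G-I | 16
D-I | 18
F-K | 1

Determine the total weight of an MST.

51

Kruskal: consider edges lightest-first.
E-K (1): add — endpoints in different components.
F-K (1): add — endpoints in different components.
I-K (4): add — endpoints in different components.
E-I (6): skip — E and I already connected.
D-L (8): add — endpoints in different components.
F-L (8): add — endpoints in different components.
E-J (9): add — endpoints in different components.
G-J (10): add — endpoints in different components.
H-L (10): add — endpoints in different components.
MST edges: E-K, F-K, I-K, D-L, F-L, E-J, G-J, H-L; total weight 1+1+4+8+8+9+10+10 = 51.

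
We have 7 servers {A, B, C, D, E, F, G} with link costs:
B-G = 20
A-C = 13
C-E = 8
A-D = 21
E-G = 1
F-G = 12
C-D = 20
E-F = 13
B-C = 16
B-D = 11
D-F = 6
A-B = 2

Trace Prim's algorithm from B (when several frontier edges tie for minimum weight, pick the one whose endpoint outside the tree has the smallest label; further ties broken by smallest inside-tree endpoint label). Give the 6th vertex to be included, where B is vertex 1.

Grow the tree from B using Prim:
Step 1: cheapest edge leaving the tree is A-B (2); add A.
Step 2: cheapest edge leaving the tree is B-D (11); add D.
Step 3: cheapest edge leaving the tree is D-F (6); add F.
Step 4: cheapest edge leaving the tree is F-G (12); add G.
Step 5: cheapest edge leaving the tree is E-G (1); add E.
Step 6: cheapest edge leaving the tree is C-E (8); add C.
Vertex order: B, A, D, F, G, E, C. The 6th vertex is E.

E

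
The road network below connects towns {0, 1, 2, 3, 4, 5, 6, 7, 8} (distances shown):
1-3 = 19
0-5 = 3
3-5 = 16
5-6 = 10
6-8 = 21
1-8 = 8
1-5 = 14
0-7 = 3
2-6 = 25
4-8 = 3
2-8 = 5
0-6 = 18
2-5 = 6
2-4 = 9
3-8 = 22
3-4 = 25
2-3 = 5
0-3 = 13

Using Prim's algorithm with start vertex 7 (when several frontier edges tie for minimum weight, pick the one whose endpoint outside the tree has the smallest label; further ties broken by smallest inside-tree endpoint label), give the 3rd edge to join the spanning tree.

2-5

Grow the tree from 7 using Prim:
Step 1: cheapest edge leaving the tree is 0-7 (3); add 0.
Step 2: cheapest edge leaving the tree is 0-5 (3); add 5.
Step 3: cheapest edge leaving the tree is 2-5 (6); add 2.
Step 4: cheapest edge leaving the tree is 2-3 (5); add 3.
Step 5: cheapest edge leaving the tree is 2-8 (5); add 8.
Step 6: cheapest edge leaving the tree is 4-8 (3); add 4.
Step 7: cheapest edge leaving the tree is 1-8 (8); add 1.
Step 8: cheapest edge leaving the tree is 5-6 (10); add 6.
The 3rd edge added is 2-5.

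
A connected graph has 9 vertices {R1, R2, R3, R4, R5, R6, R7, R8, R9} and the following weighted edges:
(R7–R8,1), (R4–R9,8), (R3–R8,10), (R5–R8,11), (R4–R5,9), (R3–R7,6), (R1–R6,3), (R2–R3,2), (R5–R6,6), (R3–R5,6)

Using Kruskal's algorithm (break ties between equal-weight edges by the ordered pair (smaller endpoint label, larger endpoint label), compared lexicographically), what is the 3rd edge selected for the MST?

Kruskal's algorithm — process edges by increasing weight (ties by edge label):
R7–R8 (1): add — endpoints in different components.
R2–R3 (2): add — endpoints in different components.
R1–R6 (3): add — endpoints in different components.
R3–R5 (6): add — endpoints in different components.
R3–R7 (6): add — endpoints in different components.
R5–R6 (6): add — endpoints in different components.
R4–R9 (8): add — endpoints in different components.
R4–R5 (9): add — endpoints in different components.
The 3rd edge added is R1–R6.

R1-R6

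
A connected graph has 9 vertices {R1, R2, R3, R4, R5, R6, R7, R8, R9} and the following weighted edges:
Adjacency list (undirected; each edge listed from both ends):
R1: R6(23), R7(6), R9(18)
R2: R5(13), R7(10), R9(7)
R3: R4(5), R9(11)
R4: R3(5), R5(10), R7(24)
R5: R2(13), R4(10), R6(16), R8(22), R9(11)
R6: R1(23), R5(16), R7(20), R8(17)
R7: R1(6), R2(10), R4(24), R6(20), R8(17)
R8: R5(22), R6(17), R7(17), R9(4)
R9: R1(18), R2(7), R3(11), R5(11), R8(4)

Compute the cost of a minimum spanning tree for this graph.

69

Prim's algorithm from R8:
Step 1: cheapest edge leaving the tree is R8 R9 (4); add R9.
Step 2: cheapest edge leaving the tree is R2 R9 (7); add R2.
Step 3: cheapest edge leaving the tree is R2 R7 (10); add R7.
Step 4: cheapest edge leaving the tree is R1 R7 (6); add R1.
Step 5: cheapest edge leaving the tree is R3 R9 (11); add R3.
Step 6: cheapest edge leaving the tree is R3 R4 (5); add R4.
Step 7: cheapest edge leaving the tree is R4 R5 (10); add R5.
Step 8: cheapest edge leaving the tree is R5 R6 (16); add R6.
MST edges: R8 R9, R2 R9, R2 R7, R1 R7, R3 R9, R3 R4, R4 R5, R5 R6; total weight 4+7+10+6+11+5+10+16 = 69.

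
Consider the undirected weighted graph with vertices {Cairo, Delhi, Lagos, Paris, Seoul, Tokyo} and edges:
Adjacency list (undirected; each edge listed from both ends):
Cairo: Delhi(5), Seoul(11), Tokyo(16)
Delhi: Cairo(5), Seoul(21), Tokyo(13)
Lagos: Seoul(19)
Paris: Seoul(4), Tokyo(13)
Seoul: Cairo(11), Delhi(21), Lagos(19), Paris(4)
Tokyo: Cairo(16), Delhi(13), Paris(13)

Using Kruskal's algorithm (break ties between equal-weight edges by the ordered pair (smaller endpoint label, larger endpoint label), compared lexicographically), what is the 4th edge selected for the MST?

Sort edges by weight, then run Kruskal:
Paris—Seoul (4): add. Components now {Paris,Seoul} {Delhi} {Tokyo} {Cairo} {Lagos}
Cairo—Delhi (5): add. Components now {Paris,Seoul} {Cairo,Delhi} {Tokyo} {Lagos}
Cairo—Seoul (11): add. Components now {Cairo,Delhi,Paris,Seoul} {Tokyo} {Lagos}
Delhi—Tokyo (13): add. Components now {Cairo,Delhi,Paris,Seoul,Tokyo} {Lagos}
Paris—Tokyo (13): skip — Tokyo and Paris already connected.
Cairo—Tokyo (16): skip — Tokyo and Cairo already connected.
Lagos—Seoul (19): add. Components now {Cairo,Delhi,Lagos,Paris,Seoul,Tokyo}
The 4th edge added is Delhi—Tokyo.

Delhi-Tokyo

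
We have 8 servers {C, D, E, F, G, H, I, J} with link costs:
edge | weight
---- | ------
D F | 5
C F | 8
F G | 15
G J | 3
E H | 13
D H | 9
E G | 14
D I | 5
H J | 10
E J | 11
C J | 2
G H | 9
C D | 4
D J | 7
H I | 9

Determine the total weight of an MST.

39

Grow the tree from J using Prim:
Step 1: cheapest edge leaving the tree is C J (2); add C.
Step 2: cheapest edge leaving the tree is G J (3); add G.
Step 3: cheapest edge leaving the tree is C D (4); add D.
Step 4: cheapest edge leaving the tree is D F (5); add F.
Step 5: cheapest edge leaving the tree is D I (5); add I.
Step 6: cheapest edge leaving the tree is D H (9); add H.
Step 7: cheapest edge leaving the tree is E J (11); add E.
MST edges: C J, G J, C D, D F, D I, D H, E J; total weight 2+3+4+5+5+9+11 = 39.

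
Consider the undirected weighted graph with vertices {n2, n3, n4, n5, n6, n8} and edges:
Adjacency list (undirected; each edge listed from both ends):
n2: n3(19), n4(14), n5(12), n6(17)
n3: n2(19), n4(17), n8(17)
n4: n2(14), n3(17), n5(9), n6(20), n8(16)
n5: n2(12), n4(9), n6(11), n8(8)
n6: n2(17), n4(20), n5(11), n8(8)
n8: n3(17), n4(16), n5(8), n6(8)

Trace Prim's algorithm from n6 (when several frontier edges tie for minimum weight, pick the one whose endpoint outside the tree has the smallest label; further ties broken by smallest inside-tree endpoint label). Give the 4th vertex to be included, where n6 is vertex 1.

Prim's algorithm from n6:
Step 1: cheapest edge leaving the tree is n6 n8 (8); add n8.
Step 2: cheapest edge leaving the tree is n5 n8 (8); add n5.
Step 3: cheapest edge leaving the tree is n4 n5 (9); add n4.
Step 4: cheapest edge leaving the tree is n2 n5 (12); add n2.
Step 5: cheapest edge leaving the tree is n3 n4 (17); add n3.
Vertex order: n6, n8, n5, n4, n2, n3. The 4th vertex is n4.

n4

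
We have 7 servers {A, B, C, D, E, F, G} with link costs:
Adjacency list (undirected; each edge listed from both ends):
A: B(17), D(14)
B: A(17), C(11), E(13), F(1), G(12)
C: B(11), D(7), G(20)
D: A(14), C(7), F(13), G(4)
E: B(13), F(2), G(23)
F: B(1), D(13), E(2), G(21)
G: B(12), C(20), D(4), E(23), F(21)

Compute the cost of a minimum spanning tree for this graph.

39

Kruskal: consider edges lightest-first.
B F (1): add. Components now {A} {B,F} {C} {D} {E} {G}
E F (2): add. Components now {A} {B,E,F} {C} {D} {G}
D G (4): add. Components now {A} {B,E,F} {C} {D,G}
C D (7): add. Components now {A} {B,E,F} {C,D,G}
B C (11): add. Components now {A} {B,C,D,E,F,G}
B G (12): skip — B and G already connected.
B E (13): skip — B and E already connected.
D F (13): skip — D and F already connected.
A D (14): add. Components now {A,B,C,D,E,F,G}
MST edges: B F, E F, D G, C D, B C, A D; total weight 1+2+4+7+11+14 = 39.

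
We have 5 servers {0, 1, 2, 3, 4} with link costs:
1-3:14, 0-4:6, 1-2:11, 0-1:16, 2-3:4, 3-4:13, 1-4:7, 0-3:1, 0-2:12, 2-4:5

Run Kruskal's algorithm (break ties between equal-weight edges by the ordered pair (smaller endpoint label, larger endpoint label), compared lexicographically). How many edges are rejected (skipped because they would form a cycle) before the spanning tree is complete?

1

Kruskal's algorithm — process edges by increasing weight (ties by edge label):
0-3 (1): add — endpoints in different components.
2-3 (4): add — endpoints in different components.
2-4 (5): add — endpoints in different components.
0-4 (6): skip — 0 and 4 already connected.
1-4 (7): add — endpoints in different components.
Edges rejected before the tree was complete: 1.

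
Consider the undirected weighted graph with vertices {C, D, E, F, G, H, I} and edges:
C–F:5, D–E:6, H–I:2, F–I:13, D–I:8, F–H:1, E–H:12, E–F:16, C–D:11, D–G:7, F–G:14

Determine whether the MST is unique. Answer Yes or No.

Sort edges by weight, then run Kruskal:
F–H (1): add. Components now {C} {D} {E} {F,H} {G} {I}
H–I (2): add. Components now {C} {D} {E} {F,H,I} {G}
C–F (5): add. Components now {C,F,H,I} {D} {E} {G}
D–E (6): add. Components now {C,F,H,I} {D,E} {G}
D–G (7): add. Components now {C,F,H,I} {D,E,G}
D–I (8): add. Components now {C,D,E,F,G,H,I}
Every non-tree edge has weight strictly greater than the heaviest edge on the tree path between its endpoints, so the MST is unique.

Yes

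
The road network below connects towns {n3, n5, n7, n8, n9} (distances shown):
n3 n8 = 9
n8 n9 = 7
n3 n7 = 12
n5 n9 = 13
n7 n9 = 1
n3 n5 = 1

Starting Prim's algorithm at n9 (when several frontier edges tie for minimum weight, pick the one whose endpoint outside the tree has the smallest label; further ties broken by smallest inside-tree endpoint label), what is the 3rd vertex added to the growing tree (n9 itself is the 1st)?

Grow the tree from n9 using Prim:
Step 1: cheapest edge leaving the tree is n7 n9 (1); add n7.
Step 2: cheapest edge leaving the tree is n8 n9 (7); add n8.
Step 3: cheapest edge leaving the tree is n3 n8 (9); add n3.
Step 4: cheapest edge leaving the tree is n3 n5 (1); add n5.
Vertex order: n9, n7, n8, n3, n5. The 3rd vertex is n8.

n8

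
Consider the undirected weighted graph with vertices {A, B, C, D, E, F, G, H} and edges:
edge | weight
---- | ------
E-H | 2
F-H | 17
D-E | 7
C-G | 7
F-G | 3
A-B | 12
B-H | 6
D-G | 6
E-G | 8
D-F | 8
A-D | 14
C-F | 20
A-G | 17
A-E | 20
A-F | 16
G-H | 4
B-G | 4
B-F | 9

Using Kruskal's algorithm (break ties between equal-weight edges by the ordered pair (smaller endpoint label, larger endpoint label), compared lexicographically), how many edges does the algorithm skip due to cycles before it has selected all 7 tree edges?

Sort edges by weight, then run Kruskal:
E-H (2): add — endpoints in different components.
F-G (3): add — endpoints in different components.
B-G (4): add — endpoints in different components.
G-H (4): add — endpoints in different components.
B-H (6): skip — B and H already connected.
D-G (6): add — endpoints in different components.
C-G (7): add — endpoints in different components.
D-E (7): skip — D and E already connected.
D-F (8): skip — D and F already connected.
E-G (8): skip — E and G already connected.
B-F (9): skip — B and F already connected.
A-B (12): add — endpoints in different components.
Edges rejected before the tree was complete: 5.

5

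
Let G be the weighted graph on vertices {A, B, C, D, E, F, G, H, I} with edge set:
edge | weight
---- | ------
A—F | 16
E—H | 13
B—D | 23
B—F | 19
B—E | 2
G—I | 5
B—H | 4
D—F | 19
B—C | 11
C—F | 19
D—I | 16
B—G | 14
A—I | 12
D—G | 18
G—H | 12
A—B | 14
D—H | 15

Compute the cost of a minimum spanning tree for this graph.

77

Prim's algorithm from D:
Step 1: cheapest edge leaving the tree is D—H (15); add H.
Step 2: cheapest edge leaving the tree is B—H (4); add B.
Step 3: cheapest edge leaving the tree is B—E (2); add E.
Step 4: cheapest edge leaving the tree is B—C (11); add C.
Step 5: cheapest edge leaving the tree is G—H (12); add G.
Step 6: cheapest edge leaving the tree is G—I (5); add I.
Step 7: cheapest edge leaving the tree is A—I (12); add A.
Step 8: cheapest edge leaving the tree is A—F (16); add F.
MST edges: D—H, B—H, B—E, B—C, G—H, G—I, A—I, A—F; total weight 15+4+2+11+12+5+12+16 = 77.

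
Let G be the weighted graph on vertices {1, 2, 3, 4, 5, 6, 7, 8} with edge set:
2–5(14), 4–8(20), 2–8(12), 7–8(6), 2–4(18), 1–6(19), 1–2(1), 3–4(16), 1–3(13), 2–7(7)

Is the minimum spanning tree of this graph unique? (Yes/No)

Yes

Kruskal: consider edges lightest-first.
1–2 (1): add — endpoints in different components.
7–8 (6): add — endpoints in different components.
2–7 (7): add — endpoints in different components.
2–8 (12): skip — 2 and 8 already connected.
1–3 (13): add — endpoints in different components.
2–5 (14): add — endpoints in different components.
3–4 (16): add — endpoints in different components.
2–4 (18): skip — 2 and 4 already connected.
1–6 (19): add — endpoints in different components.
Every non-tree edge has weight strictly greater than the heaviest edge on the tree path between its endpoints, so the MST is unique.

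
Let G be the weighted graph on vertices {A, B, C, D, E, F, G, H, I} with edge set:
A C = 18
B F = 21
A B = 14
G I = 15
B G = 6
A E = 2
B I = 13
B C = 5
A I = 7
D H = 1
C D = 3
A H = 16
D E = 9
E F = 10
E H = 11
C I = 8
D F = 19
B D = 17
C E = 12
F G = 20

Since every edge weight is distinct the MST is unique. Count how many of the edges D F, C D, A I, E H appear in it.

Kruskal's algorithm — process edges by increasing weight (ties by edge label):
D H (1): add — endpoints in different components.
A E (2): add — endpoints in different components.
C D (3): add — endpoints in different components.
B C (5): add — endpoints in different components.
B G (6): add — endpoints in different components.
A I (7): add — endpoints in different components.
C I (8): add — endpoints in different components.
D E (9): skip — D and E already connected.
E F (10): add — endpoints in different components.
MST edge set: {D H, A E, C D, B C, B G, A I, C I, E F}.
Of the listed edges, {C D, A I} are in the MST → 2.

2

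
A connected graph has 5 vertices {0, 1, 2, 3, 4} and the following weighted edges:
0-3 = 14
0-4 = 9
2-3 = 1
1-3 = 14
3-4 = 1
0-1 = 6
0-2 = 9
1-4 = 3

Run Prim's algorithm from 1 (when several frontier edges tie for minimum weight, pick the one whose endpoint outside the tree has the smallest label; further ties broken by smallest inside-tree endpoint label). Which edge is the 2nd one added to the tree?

Prim, starting at 1.
Step 1: cheapest edge leaving the tree is 1-4 (3); add 4.
Step 2: cheapest edge leaving the tree is 3-4 (1); add 3.
Step 3: cheapest edge leaving the tree is 2-3 (1); add 2.
Step 4: cheapest edge leaving the tree is 0-1 (6); add 0.
The 2nd edge added is 3-4.

3-4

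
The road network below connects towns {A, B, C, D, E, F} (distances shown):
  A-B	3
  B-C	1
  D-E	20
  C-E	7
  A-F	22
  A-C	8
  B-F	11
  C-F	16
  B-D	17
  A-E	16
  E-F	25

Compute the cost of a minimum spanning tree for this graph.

39

Grow the tree from E using Prim:
Step 1: cheapest edge leaving the tree is C-E (7); add C.
Step 2: cheapest edge leaving the tree is B-C (1); add B.
Step 3: cheapest edge leaving the tree is A-B (3); add A.
Step 4: cheapest edge leaving the tree is B-F (11); add F.
Step 5: cheapest edge leaving the tree is B-D (17); add D.
MST edges: C-E, B-C, A-B, B-F, B-D; total weight 7+1+3+11+17 = 39.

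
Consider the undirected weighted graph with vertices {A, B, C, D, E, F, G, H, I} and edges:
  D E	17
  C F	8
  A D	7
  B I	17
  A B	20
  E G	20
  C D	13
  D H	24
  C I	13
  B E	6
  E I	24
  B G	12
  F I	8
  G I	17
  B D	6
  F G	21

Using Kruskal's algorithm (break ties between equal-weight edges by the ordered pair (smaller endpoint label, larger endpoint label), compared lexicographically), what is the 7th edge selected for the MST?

C-D

Kruskal: consider edges lightest-first.
B D (6): add — endpoints in different components.
B E (6): add — endpoints in different components.
A D (7): add — endpoints in different components.
C F (8): add — endpoints in different components.
F I (8): add — endpoints in different components.
B G (12): add — endpoints in different components.
C D (13): add — endpoints in different components.
C I (13): skip — C and I already connected.
B I (17): skip — B and I already connected.
D E (17): skip — D and E already connected.
G I (17): skip — G and I already connected.
A B (20): skip — A and B already connected.
E G (20): skip — E and G already connected.
F G (21): skip — F and G already connected.
D H (24): add — endpoints in different components.
The 7th edge added is C D.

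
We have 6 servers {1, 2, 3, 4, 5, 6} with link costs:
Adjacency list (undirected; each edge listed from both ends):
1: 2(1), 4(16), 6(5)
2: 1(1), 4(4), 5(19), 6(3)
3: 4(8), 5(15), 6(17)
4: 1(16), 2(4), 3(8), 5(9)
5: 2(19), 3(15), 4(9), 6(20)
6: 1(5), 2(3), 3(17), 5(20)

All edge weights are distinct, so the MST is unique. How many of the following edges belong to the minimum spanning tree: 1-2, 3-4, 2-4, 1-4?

3

Sort edges by weight, then run Kruskal:
1-2 (1): add — endpoints in different components.
2-6 (3): add — endpoints in different components.
2-4 (4): add — endpoints in different components.
1-6 (5): skip — 1 and 6 already connected.
3-4 (8): add — endpoints in different components.
4-5 (9): add — endpoints in different components.
MST edge set: {1-2, 2-6, 2-4, 3-4, 4-5}.
Of the listed edges, {1-2, 3-4, 2-4} are in the MST → 3.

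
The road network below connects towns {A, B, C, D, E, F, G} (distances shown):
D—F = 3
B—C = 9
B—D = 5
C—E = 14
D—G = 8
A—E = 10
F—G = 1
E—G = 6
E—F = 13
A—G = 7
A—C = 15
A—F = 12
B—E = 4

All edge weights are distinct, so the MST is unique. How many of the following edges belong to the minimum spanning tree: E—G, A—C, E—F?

0

Kruskal's algorithm — process edges by increasing weight (ties by edge label):
F—G (1): add — endpoints in different components.
D—F (3): add — endpoints in different components.
B—E (4): add — endpoints in different components.
B—D (5): add — endpoints in different components.
E—G (6): skip — E and G already connected.
A—G (7): add — endpoints in different components.
D—G (8): skip — D and G already connected.
B—C (9): add — endpoints in different components.
MST edge set: {F—G, D—F, B—E, B—D, A—G, B—C}.
Of the listed edges, {} are in the MST → 0.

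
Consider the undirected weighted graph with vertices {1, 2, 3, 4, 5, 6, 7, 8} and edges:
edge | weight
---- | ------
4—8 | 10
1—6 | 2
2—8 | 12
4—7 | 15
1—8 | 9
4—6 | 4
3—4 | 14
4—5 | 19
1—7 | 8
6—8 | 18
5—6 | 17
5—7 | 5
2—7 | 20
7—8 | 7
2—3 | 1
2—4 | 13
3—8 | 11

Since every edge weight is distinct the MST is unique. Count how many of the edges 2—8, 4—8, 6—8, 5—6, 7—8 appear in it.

1

Sort edges by weight, then run Kruskal:
2—3 (1): add — endpoints in different components.
1—6 (2): add — endpoints in different components.
4—6 (4): add — endpoints in different components.
5—7 (5): add — endpoints in different components.
7—8 (7): add — endpoints in different components.
1—7 (8): add — endpoints in different components.
1—8 (9): skip — 1 and 8 already connected.
4—8 (10): skip — 4 and 8 already connected.
3—8 (11): add — endpoints in different components.
MST edge set: {2—3, 1—6, 4—6, 5—7, 7—8, 1—7, 3—8}.
Of the listed edges, {7—8} are in the MST → 1.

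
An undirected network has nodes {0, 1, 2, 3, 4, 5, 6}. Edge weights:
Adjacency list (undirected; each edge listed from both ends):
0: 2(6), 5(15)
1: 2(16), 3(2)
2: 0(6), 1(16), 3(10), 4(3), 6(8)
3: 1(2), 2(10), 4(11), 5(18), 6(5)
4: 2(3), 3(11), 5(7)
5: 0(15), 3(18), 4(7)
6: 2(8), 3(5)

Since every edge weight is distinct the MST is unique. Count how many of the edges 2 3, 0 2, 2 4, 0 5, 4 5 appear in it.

Kruskal's algorithm — process edges by increasing weight (ties by edge label):
1 3 (2): add — endpoints in different components.
2 4 (3): add — endpoints in different components.
3 6 (5): add — endpoints in different components.
0 2 (6): add — endpoints in different components.
4 5 (7): add — endpoints in different components.
2 6 (8): add — endpoints in different components.
MST edge set: {1 3, 2 4, 3 6, 0 2, 4 5, 2 6}.
Of the listed edges, {0 2, 2 4, 4 5} are in the MST → 3.

3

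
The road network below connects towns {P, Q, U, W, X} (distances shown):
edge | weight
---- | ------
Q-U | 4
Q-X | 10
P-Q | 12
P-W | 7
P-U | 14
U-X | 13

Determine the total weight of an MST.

Prim's algorithm from U:
Step 1: cheapest edge leaving the tree is Q-U (4); add Q.
Step 2: cheapest edge leaving the tree is Q-X (10); add X.
Step 3: cheapest edge leaving the tree is P-Q (12); add P.
Step 4: cheapest edge leaving the tree is P-W (7); add W.
MST edges: Q-U, Q-X, P-Q, P-W; total weight 4+10+12+7 = 33.

33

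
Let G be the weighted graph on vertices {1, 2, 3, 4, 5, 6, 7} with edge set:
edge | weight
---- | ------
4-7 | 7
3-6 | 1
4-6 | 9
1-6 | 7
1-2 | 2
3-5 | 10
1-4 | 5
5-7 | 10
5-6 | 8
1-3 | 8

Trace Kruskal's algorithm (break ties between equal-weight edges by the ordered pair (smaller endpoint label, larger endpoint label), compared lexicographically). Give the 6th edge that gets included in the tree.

5-6

Kruskal's algorithm — process edges by increasing weight (ties by edge label):
3-6 (1): add — endpoints in different components.
1-2 (2): add — endpoints in different components.
1-4 (5): add — endpoints in different components.
1-6 (7): add — endpoints in different components.
4-7 (7): add — endpoints in different components.
1-3 (8): skip — 1 and 3 already connected.
5-6 (8): add — endpoints in different components.
The 6th edge added is 5-6.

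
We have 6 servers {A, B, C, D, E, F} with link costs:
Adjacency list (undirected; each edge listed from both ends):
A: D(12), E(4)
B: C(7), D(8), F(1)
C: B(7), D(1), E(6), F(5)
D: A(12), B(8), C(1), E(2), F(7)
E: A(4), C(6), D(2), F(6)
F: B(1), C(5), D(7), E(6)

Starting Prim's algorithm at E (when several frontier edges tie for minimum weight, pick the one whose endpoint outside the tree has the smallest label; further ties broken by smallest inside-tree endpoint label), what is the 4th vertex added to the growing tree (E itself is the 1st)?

A

Grow the tree from E using Prim:
Step 1: frontier [D—E 2, A—E 4, C—E 6, E—F 6] → take D—E (2); add D.
Step 2: frontier [C—D 1, D—F 7, B—D 8, A—D 12, A—E 4, C—E 6, E—F 6] → take C—D (1); add C.
Step 3: frontier [C—F 5, B—C 7, D—F 7, B—D 8, A—D 12, A—E 4, E—F 6] → take A—E (4); add A.
Step 4: frontier [C—F 5, B—C 7, D—F 7, B—D 8, E—F 6] → take C—F (5); add F.
Step 5: frontier [B—C 7, B—D 8, B—F 1] → take B—F (1); add B.
Vertex order: E, D, C, A, F, B. The 4th vertex is A.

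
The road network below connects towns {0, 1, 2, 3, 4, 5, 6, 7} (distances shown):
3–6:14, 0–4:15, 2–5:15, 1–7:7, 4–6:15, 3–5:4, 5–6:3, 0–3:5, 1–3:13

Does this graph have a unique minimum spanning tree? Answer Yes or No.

Sort edges by weight, then run Kruskal:
5–6 (3): add — endpoints in different components.
3–5 (4): add — endpoints in different components.
0–3 (5): add — endpoints in different components.
1–7 (7): add — endpoints in different components.
1–3 (13): add — endpoints in different components.
3–6 (14): skip — 3 and 6 already connected.
0–4 (15): add — endpoints in different components.
2–5 (15): add — endpoints in different components.
Non-tree edge 4–6 has weight 15, equal to the heaviest edge on its tree cycle — swapping gives another MST of the same weight. Not unique.

No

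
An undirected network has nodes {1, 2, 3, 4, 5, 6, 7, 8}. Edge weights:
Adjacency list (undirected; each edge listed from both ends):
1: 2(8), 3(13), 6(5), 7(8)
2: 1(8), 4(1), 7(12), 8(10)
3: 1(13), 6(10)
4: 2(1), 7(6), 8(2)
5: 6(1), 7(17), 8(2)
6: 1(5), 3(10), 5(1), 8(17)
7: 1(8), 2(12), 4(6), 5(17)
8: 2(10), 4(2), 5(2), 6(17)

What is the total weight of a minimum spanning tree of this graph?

27

Sort edges by weight, then run Kruskal:
2—4 (1): add — endpoints in different components.
5—6 (1): add — endpoints in different components.
4—8 (2): add — endpoints in different components.
5—8 (2): add — endpoints in different components.
1—6 (5): add — endpoints in different components.
4—7 (6): add — endpoints in different components.
1—2 (8): skip — 1 and 2 already connected.
1—7 (8): skip — 1 and 7 already connected.
2—8 (10): skip — 2 and 8 already connected.
3—6 (10): add — endpoints in different components.
MST edges: 2—4, 5—6, 4—8, 5—8, 1—6, 4—7, 3—6; total weight 1+1+2+2+5+6+10 = 27.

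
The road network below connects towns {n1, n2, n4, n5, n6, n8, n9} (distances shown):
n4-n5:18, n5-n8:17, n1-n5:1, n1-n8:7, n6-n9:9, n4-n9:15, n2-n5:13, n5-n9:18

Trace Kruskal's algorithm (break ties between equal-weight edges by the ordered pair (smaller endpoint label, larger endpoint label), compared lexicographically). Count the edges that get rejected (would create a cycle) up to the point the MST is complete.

1

Sort edges by weight, then run Kruskal:
n1-n5 (1): add. Components now {n9} {n4} {n8} {n1,n5} {n2} {n6}
n1-n8 (7): add. Components now {n9} {n4} {n1,n5,n8} {n2} {n6}
n6-n9 (9): add. Components now {n6,n9} {n4} {n1,n5,n8} {n2}
n2-n5 (13): add. Components now {n6,n9} {n4} {n1,n2,n5,n8}
n4-n9 (15): add. Components now {n4,n6,n9} {n1,n2,n5,n8}
n5-n8 (17): skip — n8 and n5 already connected.
n4-n5 (18): add. Components now {n1,n2,n4,n5,n6,n8,n9}
Edges rejected before the tree was complete: 1.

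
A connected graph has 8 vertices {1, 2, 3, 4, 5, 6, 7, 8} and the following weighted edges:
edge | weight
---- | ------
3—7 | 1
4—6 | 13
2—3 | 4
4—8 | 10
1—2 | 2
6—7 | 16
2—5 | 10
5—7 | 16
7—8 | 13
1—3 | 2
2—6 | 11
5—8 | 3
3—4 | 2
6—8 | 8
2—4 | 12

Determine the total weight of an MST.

Kruskal's algorithm — process edges by increasing weight (ties by edge label):
3—7 (1): add — endpoints in different components.
1—2 (2): add — endpoints in different components.
1—3 (2): add — endpoints in different components.
3—4 (2): add — endpoints in different components.
5—8 (3): add — endpoints in different components.
2—3 (4): skip — 2 and 3 already connected.
6—8 (8): add — endpoints in different components.
2—5 (10): add — endpoints in different components.
MST edges: 3—7, 1—2, 1—3, 3—4, 5—8, 6—8, 2—5; total weight 1+2+2+2+3+8+10 = 28.

28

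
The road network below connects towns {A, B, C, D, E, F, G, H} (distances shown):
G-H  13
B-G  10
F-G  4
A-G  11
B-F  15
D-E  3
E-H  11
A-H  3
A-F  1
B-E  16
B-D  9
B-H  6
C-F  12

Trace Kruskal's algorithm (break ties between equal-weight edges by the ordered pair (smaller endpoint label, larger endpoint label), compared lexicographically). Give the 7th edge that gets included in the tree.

Kruskal's algorithm — process edges by increasing weight (ties by edge label):
A-F (1): add — endpoints in different components.
A-H (3): add — endpoints in different components.
D-E (3): add — endpoints in different components.
F-G (4): add — endpoints in different components.
B-H (6): add — endpoints in different components.
B-D (9): add — endpoints in different components.
B-G (10): skip — B and G already connected.
A-G (11): skip — A and G already connected.
E-H (11): skip — E and H already connected.
C-F (12): add — endpoints in different components.
The 7th edge added is C-F.

C-F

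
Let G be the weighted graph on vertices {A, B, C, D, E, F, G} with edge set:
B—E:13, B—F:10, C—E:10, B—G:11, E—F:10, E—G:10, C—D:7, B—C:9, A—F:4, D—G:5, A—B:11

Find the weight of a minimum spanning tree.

45

Sort edges by weight, then run Kruskal:
A—F (4): add. Components now {A,F} {B} {C} {D} {E} {G}
D—G (5): add. Components now {A,F} {B} {C} {D,G} {E}
C—D (7): add. Components now {A,F} {B} {C,D,G} {E}
B—C (9): add. Components now {A,F} {B,C,D,G} {E}
B—F (10): add. Components now {A,B,C,D,F,G} {E}
C—E (10): add. Components now {A,B,C,D,E,F,G}
MST edges: A—F, D—G, C—D, B—C, B—F, C—E; total weight 4+5+7+9+10+10 = 45.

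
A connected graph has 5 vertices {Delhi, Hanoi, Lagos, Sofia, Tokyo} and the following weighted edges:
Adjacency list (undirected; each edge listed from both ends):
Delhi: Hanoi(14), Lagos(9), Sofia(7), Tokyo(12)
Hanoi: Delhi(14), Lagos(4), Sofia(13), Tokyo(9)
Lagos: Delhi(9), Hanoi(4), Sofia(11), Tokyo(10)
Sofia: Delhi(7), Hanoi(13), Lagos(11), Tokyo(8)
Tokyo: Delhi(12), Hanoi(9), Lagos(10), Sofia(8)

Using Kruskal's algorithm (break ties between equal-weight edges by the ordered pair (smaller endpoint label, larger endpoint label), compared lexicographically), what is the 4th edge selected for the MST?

Kruskal: consider edges lightest-first.
Hanoi-Lagos (4): add. Components now {Delhi} {Hanoi,Lagos} {Sofia} {Tokyo}
Delhi-Sofia (7): add. Components now {Delhi,Sofia} {Hanoi,Lagos} {Tokyo}
Sofia-Tokyo (8): add. Components now {Delhi,Sofia,Tokyo} {Hanoi,Lagos}
Delhi-Lagos (9): add. Components now {Delhi,Hanoi,Lagos,Sofia,Tokyo}
The 4th edge added is Delhi-Lagos.

Delhi-Lagos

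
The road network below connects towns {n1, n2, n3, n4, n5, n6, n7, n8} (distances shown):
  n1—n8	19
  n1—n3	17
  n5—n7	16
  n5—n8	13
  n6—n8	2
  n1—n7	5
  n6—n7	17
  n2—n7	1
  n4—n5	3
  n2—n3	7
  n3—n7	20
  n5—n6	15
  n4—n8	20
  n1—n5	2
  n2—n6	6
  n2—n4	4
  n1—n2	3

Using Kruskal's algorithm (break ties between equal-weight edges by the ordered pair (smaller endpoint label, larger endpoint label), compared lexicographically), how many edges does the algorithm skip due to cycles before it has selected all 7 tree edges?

2

Kruskal: consider edges lightest-first.
n2—n7 (1): add — endpoints in different components.
n1—n5 (2): add — endpoints in different components.
n6—n8 (2): add — endpoints in different components.
n1—n2 (3): add — endpoints in different components.
n4—n5 (3): add — endpoints in different components.
n2—n4 (4): skip — n2 and n4 already connected.
n1—n7 (5): skip — n7 and n1 already connected.
n2—n6 (6): add — endpoints in different components.
n2—n3 (7): add — endpoints in different components.
Edges rejected before the tree was complete: 2.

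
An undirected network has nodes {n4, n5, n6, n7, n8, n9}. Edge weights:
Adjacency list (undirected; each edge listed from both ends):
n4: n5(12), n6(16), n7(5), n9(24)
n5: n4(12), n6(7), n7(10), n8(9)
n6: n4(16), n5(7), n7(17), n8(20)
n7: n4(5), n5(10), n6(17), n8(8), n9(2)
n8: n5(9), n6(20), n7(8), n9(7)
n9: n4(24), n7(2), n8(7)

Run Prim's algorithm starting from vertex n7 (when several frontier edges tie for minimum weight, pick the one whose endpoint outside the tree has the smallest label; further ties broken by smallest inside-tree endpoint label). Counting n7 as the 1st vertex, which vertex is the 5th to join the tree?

Prim, starting at n7.
Step 1: frontier [n7–n9 2, n4–n7 5, n7–n8 8, n5–n7 10, n6–n7 17] → take n7–n9 (2); add n9.
Step 2: frontier [n4–n7 5, n7–n8 8, n5–n7 10, n6–n7 17, n8–n9 7, n4–n9 24] → take n4–n7 (5); add n4.
Step 3: frontier [n4–n5 12, n4–n6 16, n7–n8 8, n5–n7 10, n6–n7 17, n8–n9 7] → take n8–n9 (7); add n8.
Step 4: frontier [n4–n5 12, n4–n6 16, n5–n7 10, n6–n7 17, n5–n8 9, n6–n8 20] → take n5–n8 (9); add n5.
Step 5: frontier [n4–n6 16, n5–n6 7, n6–n7 17, n6–n8 20] → take n5–n6 (7); add n6.
Vertex order: n7, n9, n4, n8, n5, n6. The 5th vertex is n5.

n5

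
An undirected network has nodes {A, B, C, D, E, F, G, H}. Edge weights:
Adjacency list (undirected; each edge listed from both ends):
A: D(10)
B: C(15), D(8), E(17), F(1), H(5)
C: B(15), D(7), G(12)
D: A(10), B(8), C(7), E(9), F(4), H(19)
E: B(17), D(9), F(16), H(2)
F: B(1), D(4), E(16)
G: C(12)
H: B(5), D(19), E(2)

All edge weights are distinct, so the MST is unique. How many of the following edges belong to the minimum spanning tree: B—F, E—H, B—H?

Kruskal: consider edges lightest-first.
B—F (1): add — endpoints in different components.
E—H (2): add — endpoints in different components.
D—F (4): add — endpoints in different components.
B—H (5): add — endpoints in different components.
C—D (7): add — endpoints in different components.
B—D (8): skip — B and D already connected.
D—E (9): skip — D and E already connected.
A—D (10): add — endpoints in different components.
C—G (12): add — endpoints in different components.
MST edge set: {B—F, E—H, D—F, B—H, C—D, A—D, C—G}.
Of the listed edges, {B—F, E—H, B—H} are in the MST → 3.

3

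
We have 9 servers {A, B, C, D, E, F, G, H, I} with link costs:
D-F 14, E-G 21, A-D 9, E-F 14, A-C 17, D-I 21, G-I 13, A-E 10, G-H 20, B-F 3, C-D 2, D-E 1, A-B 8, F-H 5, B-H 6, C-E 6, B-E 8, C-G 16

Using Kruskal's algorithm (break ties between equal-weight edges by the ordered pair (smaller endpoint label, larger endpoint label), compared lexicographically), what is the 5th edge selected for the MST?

A-B

Kruskal: consider edges lightest-first.
D-E (1): add — endpoints in different components.
C-D (2): add — endpoints in different components.
B-F (3): add — endpoints in different components.
F-H (5): add — endpoints in different components.
B-H (6): skip — B and H already connected.
C-E (6): skip — C and E already connected.
A-B (8): add — endpoints in different components.
B-E (8): add — endpoints in different components.
A-D (9): skip — A and D already connected.
A-E (10): skip — A and E already connected.
G-I (13): add — endpoints in different components.
D-F (14): skip — D and F already connected.
E-F (14): skip — E and F already connected.
C-G (16): add — endpoints in different components.
The 5th edge added is A-B.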